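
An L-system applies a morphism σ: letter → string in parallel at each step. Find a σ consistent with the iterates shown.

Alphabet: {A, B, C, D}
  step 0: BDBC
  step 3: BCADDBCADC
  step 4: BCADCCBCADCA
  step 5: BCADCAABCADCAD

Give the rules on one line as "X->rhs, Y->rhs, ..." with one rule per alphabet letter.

  step 4 ⇒ step 5: BCADCCBCADCA ⇒ BC·A·D·C·A·A·BC·A·D·C·A·D
    A ↦ D
    B ↦ BC
    C ↦ A
    D ↦ C

A->D, B->BC, C->A, D->C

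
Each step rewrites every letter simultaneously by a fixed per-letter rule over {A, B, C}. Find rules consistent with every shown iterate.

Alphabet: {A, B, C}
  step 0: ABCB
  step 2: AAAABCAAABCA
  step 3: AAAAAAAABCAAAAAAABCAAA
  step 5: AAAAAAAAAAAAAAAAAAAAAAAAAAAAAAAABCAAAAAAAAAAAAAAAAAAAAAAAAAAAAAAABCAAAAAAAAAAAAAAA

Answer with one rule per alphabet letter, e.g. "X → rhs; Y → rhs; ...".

  step 2 ⇒ step 3: AAAABCAAABCA ⇒ AA·AA·AA·AA·BC·A·AA·AA·AA·BC·A·AA
    A ↦ AA
    B ↦ BC
    C ↦ A

A->AA, B->BC, C->A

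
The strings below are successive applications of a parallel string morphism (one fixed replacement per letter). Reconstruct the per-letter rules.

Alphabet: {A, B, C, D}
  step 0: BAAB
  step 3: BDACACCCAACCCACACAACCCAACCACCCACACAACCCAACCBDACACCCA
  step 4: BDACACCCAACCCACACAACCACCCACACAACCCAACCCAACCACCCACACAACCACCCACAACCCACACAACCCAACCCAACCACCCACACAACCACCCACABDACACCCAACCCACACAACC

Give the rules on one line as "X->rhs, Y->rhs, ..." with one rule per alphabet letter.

A->ACC, B->BD, C->CA, D->AC

  step 3 ⇒ step 4: BDACACCCAACCCACACAACCCAACCACCCACACAACCCAACCBDACACCCA ⇒ BD·AC·ACC·CA·ACC·CA·CA·CA·ACC·ACC·CA·CA·CA·ACC·CA·ACC·CA·ACC·ACC·CA·CA·CA·ACC·ACC·CA·CA·ACC·CA·CA·CA·ACC·CA·ACC·CA·ACC·ACC·CA·CA·CA·ACC·ACC·CA·CA·BD·AC·ACC·CA·ACC·CA·CA·CA·ACC
    A ↦ ACC
    B ↦ BD
    C ↦ CA
    D ↦ AC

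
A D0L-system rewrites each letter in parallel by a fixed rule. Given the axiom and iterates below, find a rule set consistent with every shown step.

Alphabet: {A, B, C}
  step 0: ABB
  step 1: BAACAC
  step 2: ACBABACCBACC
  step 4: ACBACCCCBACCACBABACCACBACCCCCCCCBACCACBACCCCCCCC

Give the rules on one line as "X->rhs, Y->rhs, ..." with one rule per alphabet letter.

A->BA, B->AC, C->CC

  step 1 ⇒ step 2: BAACAC ⇒ AC·BA·BA·CC·BA·CC
    A ↦ BA
    B ↦ AC
    C ↦ CC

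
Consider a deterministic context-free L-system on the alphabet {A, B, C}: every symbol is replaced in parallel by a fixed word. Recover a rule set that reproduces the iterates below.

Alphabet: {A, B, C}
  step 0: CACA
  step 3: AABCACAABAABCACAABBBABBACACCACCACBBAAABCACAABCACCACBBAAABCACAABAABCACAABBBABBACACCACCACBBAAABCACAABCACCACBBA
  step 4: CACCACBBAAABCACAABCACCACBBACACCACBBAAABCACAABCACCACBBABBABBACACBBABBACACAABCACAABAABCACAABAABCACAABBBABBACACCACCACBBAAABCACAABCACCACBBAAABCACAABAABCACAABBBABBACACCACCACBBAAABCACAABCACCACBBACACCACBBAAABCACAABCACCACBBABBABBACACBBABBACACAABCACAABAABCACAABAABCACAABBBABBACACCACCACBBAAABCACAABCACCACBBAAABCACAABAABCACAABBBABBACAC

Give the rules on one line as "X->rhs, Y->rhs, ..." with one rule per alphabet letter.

  step 3 ⇒ step 4: AABCACAABAABCACAABBBABBACACCACCACBBAAABCACAABCACCACBBAAABCACAABAABCACAABBBABBACACCACCACBBAAABCACAABCACCACBBA ⇒ CAC·CAC·BBA·AAB·CAC·AAB·CAC·CAC·BBA·CAC·CAC·BBA·AAB·CAC·AAB·CAC·CAC·BBA·BBA·BBA·CAC·BBA·BBA·CAC·AAB·CAC·AAB·AAB·CAC·AAB·AAB·CAC·AAB·BBA·BBA·CAC·CAC·CAC·BBA·AAB·CAC·AAB·CAC·CAC·BBA·AAB·CAC·AAB·AAB·CAC·AAB·BBA·BBA·CAC·CAC·CAC·BBA·AAB·CAC·AAB·CAC·CAC·BBA·CAC·CAC·BBA·AAB·CAC·AAB·CAC·CAC·BBA·BBA·BBA·CAC·BBA·BBA·CAC·AAB·CAC·AAB·AAB·CAC·AAB·AAB·CAC·AAB·BBA·BBA·CAC·CAC·CAC·BBA·AAB·CAC·AAB·CAC·CAC·BBA·AAB·CAC·AAB·AAB·CAC·AAB·BBA·BBA·CAC
    A ↦ CAC
    B ↦ BBA
    C ↦ AAB

A->CAC, B->BBA, C->AAB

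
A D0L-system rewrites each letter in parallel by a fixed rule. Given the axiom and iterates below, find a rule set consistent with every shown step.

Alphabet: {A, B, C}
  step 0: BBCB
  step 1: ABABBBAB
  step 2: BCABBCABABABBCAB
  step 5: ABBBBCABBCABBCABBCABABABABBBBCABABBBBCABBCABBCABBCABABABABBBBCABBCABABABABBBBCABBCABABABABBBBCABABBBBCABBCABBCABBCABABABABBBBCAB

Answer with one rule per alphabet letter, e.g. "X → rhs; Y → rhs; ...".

  step 1 ⇒ step 2: ABABBBAB ⇒ BC·AB·BC·AB·AB·AB·BC·AB
    A ↦ BC
    B ↦ AB
  step 0 ⇒ step 1: BBCB ⇒ AB·AB·BB·AB
    C ↦ BB

A->BC, B->AB, C->BB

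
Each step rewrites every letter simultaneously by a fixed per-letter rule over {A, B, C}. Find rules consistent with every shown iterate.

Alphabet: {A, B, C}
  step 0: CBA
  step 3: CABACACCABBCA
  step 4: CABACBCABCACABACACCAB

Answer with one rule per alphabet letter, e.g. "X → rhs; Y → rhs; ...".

A->B, B->AC, C->CA

  step 3 ⇒ step 4: CABACACCABBCA ⇒ CA·B·AC·B·CA·B·CA·CA·B·AC·AC·CA·B
    A ↦ B
    B ↦ AC
    C ↦ CA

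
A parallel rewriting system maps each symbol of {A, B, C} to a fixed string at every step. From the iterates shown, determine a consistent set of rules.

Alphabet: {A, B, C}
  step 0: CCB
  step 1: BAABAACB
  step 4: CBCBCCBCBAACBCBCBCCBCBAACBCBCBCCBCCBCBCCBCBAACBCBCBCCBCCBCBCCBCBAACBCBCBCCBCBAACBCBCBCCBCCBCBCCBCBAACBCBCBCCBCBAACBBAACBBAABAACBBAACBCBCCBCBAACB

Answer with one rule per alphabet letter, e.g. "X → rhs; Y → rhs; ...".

  step 0 ⇒ step 1: CCB ⇒ BAA·BAA·CB
    B ↦ CB
    C ↦ BAA
    A ↦ CBC  (constrained at step 1)

A->CBC, B->CB, C->BAA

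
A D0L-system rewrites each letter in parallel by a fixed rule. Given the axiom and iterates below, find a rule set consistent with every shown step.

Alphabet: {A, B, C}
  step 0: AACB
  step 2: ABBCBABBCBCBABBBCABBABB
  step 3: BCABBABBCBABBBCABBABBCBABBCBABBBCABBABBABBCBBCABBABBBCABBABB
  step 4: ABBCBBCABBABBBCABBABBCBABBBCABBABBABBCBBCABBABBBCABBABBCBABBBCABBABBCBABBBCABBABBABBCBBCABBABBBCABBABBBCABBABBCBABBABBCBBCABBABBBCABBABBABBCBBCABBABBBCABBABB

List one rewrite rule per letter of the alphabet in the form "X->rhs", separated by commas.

  step 3 ⇒ step 4: BCABBABBCBABBBCABBABBCBABBCBABBBCABBABBABBCBBCABBABBBCABBABB ⇒ ABB·CB·BC·ABB·ABB·BC·ABB·ABB·CB·ABB·BC·ABB·ABB·ABB·CB·BC·ABB·ABB·BC·ABB·ABB·CB·ABB·BC·ABB·ABB·CB·ABB·BC·ABB·ABB·ABB·CB·BC·ABB·ABB·BC·ABB·ABB·BC·ABB·ABB·CB·ABB·ABB·CB·BC·ABB·ABB·BC·ABB·ABB·ABB·CB·BC·ABB·ABB·BC·ABB·ABB
    A ↦ BC
    B ↦ ABB
    C ↦ CB

A->BC, B->ABB, C->CB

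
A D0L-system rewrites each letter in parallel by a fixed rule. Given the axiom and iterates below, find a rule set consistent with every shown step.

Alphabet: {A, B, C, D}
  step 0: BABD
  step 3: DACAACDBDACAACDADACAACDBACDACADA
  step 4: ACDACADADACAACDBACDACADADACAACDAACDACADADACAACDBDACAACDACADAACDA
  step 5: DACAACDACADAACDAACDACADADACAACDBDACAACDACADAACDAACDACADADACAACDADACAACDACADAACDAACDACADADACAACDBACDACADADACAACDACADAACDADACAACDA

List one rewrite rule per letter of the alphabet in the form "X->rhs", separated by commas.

A->DA, B->DB, C->CA, D->AC

  step 4 ⇒ step 5: ACDACADADACAACDBACDACADADACAACDAACDACADADACAACDBDACAACDACADAACDA ⇒ DA·CA·AC·DA·CA·DA·AC·DA·AC·DA·CA·DA·DA·CA·AC·DB·DA·CA·AC·DA·CA·DA·AC·DA·AC·DA·CA·DA·DA·CA·AC·DA·DA·CA·AC·DA·CA·DA·AC·DA·AC·DA·CA·DA·DA·CA·AC·DB·AC·DA·CA·DA·DA·CA·AC·DA·CA·DA·AC·DA·DA·CA·AC·DA
    A ↦ DA
    B ↦ DB
    C ↦ CA
    D ↦ AC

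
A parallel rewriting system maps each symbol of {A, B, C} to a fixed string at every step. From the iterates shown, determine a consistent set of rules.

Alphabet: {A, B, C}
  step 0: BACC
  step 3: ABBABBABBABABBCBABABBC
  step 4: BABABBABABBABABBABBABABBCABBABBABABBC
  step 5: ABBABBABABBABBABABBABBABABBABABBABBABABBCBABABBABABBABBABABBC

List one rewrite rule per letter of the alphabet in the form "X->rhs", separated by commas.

A->B, B->AB, C->BC

  step 4 ⇒ step 5: BABABBABABBABABBABBABABBCABBABBABABBC ⇒ AB·B·AB·B·AB·AB·B·AB·B·AB·AB·B·AB·B·AB·AB·B·AB·AB·B·AB·B·AB·AB·BC·B·AB·AB·B·AB·AB·B·AB·B·AB·AB·BC
    A ↦ B
    B ↦ AB
    C ↦ BC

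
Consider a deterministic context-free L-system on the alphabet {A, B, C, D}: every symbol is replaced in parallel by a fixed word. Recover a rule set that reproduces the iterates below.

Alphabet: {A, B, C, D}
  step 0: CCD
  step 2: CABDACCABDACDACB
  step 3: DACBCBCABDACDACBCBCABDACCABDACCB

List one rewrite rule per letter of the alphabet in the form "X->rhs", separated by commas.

  step 2 ⇒ step 3: CABDACCABDACDACB ⇒ DAC·B·CB·CA·B·DAC·DAC·B·CB·CA·B·DAC·CA·B·DAC·CB
    A ↦ B
    B ↦ CB
    C ↦ DAC
    D ↦ CA

A->B, B->CB, C->DAC, D->CA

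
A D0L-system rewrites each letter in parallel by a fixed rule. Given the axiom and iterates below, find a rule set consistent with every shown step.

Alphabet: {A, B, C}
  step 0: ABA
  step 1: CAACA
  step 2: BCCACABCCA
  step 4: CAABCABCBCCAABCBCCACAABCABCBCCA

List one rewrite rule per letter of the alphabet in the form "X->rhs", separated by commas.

  step 1 ⇒ step 2: CAACA ⇒ BC·CA·CA·BC·CA
    A ↦ CA
    C ↦ BC
  step 0 ⇒ step 1: ABA ⇒ CA·A·CA
    B ↦ A

A->CA, B->A, C->BC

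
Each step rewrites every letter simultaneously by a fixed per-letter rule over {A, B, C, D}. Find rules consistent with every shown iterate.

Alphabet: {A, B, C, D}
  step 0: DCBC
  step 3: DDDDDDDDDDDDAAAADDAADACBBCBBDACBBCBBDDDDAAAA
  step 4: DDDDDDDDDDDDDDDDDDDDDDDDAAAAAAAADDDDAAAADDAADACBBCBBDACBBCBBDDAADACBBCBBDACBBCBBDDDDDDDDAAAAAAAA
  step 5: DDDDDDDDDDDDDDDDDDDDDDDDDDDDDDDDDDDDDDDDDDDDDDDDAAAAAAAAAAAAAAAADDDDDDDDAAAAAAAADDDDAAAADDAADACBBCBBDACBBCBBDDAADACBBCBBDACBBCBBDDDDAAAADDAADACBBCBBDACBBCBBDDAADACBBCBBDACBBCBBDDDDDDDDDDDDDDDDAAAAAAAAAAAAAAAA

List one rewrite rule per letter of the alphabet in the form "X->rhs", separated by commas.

A->AA, B->CBB, C->DA, D->DD

  step 4 ⇒ step 5: DDDDDDDDDDDDDDDDDDDDDDDDAAAAAAAADDDDAAAADDAADACBBCBBDACBBCBBDDAADACBBCBBDACBBCBBDDDDDDDDAAAAAAAA ⇒ DD·DD·DD·DD·DD·DD·DD·DD·DD·DD·DD·DD·DD·DD·DD·DD·DD·DD·DD·DD·DD·DD·DD·DD·AA·AA·AA·AA·AA·AA·AA·AA·DD·DD·DD·DD·AA·AA·AA·AA·DD·DD·AA·AA·DD·AA·DA·CBB·CBB·DA·CBB·CBB·DD·AA·DA·CBB·CBB·DA·CBB·CBB·DD·DD·AA·AA·DD·AA·DA·CBB·CBB·DA·CBB·CBB·DD·AA·DA·CBB·CBB·DA·CBB·CBB·DD·DD·DD·DD·DD·DD·DD·DD·AA·AA·AA·AA·AA·AA·AA·AA
    A ↦ AA
    B ↦ CBB
    C ↦ DA
    D ↦ DD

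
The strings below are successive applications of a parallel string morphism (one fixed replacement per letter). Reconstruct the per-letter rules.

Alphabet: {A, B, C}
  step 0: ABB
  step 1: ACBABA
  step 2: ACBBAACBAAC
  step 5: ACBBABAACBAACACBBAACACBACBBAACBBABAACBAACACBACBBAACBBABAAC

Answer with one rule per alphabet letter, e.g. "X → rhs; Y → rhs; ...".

A->AC, B->BA, C->B

  step 1 ⇒ step 2: ACBABA ⇒ AC·B·BA·AC·BA·AC
    A ↦ AC
    B ↦ BA
    C ↦ B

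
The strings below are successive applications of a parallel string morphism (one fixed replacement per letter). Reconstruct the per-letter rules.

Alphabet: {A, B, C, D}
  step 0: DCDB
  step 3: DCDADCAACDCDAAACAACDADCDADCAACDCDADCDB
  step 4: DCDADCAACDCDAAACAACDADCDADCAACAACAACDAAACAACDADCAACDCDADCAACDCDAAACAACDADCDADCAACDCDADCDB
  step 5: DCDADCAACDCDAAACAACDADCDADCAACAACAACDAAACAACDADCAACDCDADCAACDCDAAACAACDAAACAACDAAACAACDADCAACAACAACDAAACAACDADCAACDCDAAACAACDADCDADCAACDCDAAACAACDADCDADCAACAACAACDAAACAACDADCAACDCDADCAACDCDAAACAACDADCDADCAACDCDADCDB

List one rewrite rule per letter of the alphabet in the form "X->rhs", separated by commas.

A->AAC, B->DB, C->DA, D->DC

  step 4 ⇒ step 5: DCDADCAACDCDAAACAACDADCDADCAACAACAACDAAACAACDADCAACDCDADCAACDCDAAACAACDADCDADCAACDCDADCDB ⇒ DC·DA·DC·AAC·DC·DA·AAC·AAC·DA·DC·DA·DC·AAC·AAC·AAC·DA·AAC·AAC·DA·DC·AAC·DC·DA·DC·AAC·DC·DA·AAC·AAC·DA·AAC·AAC·DA·AAC·AAC·DA·DC·AAC·AAC·AAC·DA·AAC·AAC·DA·DC·AAC·DC·DA·AAC·AAC·DA·DC·DA·DC·AAC·DC·DA·AAC·AAC·DA·DC·DA·DC·AAC·AAC·AAC·DA·AAC·AAC·DA·DC·AAC·DC·DA·DC·AAC·DC·DA·AAC·AAC·DA·DC·DA·DC·AAC·DC·DA·DC·DB
    A ↦ AAC
    B ↦ DB
    C ↦ DA
    D ↦ DC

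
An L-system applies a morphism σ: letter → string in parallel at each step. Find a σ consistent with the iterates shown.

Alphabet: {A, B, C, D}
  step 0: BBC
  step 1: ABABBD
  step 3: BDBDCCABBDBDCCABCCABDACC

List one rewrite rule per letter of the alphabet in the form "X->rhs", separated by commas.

  step 0 ⇒ step 1: BBC ⇒ AB·AB·BD
    B ↦ AB
    C ↦ BD
    A ↦ CC  (constrained at step 1)
    D ↦ DA  (constrained at step 1)

A->CC, B->AB, C->BD, D->DA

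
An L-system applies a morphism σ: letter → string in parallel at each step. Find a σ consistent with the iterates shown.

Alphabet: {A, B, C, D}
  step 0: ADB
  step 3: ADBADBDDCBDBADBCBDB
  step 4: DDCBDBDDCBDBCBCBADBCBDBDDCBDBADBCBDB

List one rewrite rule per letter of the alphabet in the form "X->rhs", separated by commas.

  step 3 ⇒ step 4: ADBADBDDCBDBADBCBDB ⇒ DD·CB·DB·DD·CB·DB·CB·CB·A·DB·CB·DB·DD·CB·DB·A·DB·CB·DB
    A ↦ DD
    B ↦ DB
    C ↦ A
    D ↦ CB

A->DD, B->DB, C->A, D->CB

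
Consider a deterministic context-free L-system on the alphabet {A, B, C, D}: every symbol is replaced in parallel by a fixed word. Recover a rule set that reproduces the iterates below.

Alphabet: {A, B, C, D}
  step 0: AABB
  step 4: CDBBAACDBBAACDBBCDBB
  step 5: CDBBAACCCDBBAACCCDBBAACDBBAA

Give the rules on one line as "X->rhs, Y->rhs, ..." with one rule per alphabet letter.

  step 4 ⇒ step 5: CDBBAACDBBAACDBBCDBB ⇒ CD·BB·A·A·C·C·CD·BB·A·A·C·C·CD·BB·A·A·CD·BB·A·A
    A ↦ C
    B ↦ A
    C ↦ CD
    D ↦ BB

A->C, B->A, C->CD, D->BB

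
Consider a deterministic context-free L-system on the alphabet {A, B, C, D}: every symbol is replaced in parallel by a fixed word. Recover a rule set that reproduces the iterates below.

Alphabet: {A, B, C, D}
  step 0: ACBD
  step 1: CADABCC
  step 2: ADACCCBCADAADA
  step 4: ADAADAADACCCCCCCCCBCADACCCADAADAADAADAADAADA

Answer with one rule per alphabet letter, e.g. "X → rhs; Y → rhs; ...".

A->C, B->BC, C->ADA, D->C

  step 1 ⇒ step 2: CADABCC ⇒ ADA·C·C·C·BC·ADA·ADA
    A ↦ C
    B ↦ BC
    C ↦ ADA
    D ↦ C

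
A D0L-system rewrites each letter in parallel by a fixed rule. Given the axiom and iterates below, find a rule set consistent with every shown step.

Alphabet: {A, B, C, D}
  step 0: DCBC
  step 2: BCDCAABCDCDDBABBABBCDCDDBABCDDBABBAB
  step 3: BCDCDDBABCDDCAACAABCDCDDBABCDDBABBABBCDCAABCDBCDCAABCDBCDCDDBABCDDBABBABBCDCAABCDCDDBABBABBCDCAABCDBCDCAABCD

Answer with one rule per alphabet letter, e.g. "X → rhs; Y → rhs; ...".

A->CAA, B->BCD, C->CDD, D->BAB

  step 2 ⇒ step 3: BCDCAABCDCDDBABBABBCDCDDBABCDDBABBAB ⇒ BCD·CDD·BAB·CDD·CAA·CAA·BCD·CDD·BAB·CDD·BAB·BAB·BCD·CAA·BCD·BCD·CAA·BCD·BCD·CDD·BAB·CDD·BAB·BAB·BCD·CAA·BCD·CDD·BAB·BAB·BCD·CAA·BCD·BCD·CAA·BCD
    A ↦ CAA
    B ↦ BCD
    C ↦ CDD
    D ↦ BAB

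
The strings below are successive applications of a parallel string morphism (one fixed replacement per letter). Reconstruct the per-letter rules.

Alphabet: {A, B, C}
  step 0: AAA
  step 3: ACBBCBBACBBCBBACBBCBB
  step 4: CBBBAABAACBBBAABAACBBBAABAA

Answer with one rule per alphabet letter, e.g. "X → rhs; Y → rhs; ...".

  step 3 ⇒ step 4: ACBBCBBACBBCBBACBBCBB ⇒ CBB·B·A·A·B·A·A·CBB·B·A·A·B·A·A·CBB·B·A·A·B·A·A
    A ↦ CBB
    B ↦ A
    C ↦ B

A->CBB, B->A, C->B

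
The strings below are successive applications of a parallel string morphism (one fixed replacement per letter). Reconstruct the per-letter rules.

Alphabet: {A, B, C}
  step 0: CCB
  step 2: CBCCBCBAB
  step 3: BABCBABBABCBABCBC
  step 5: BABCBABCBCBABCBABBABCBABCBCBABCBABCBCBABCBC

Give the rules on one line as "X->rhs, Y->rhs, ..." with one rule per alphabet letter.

  step 2 ⇒ step 3: CBCCBCBAB ⇒ BAB·C·BAB·BAB·C·BAB·C·B·C
    A ↦ B
    B ↦ C
    C ↦ BAB

A->B, B->C, C->BAB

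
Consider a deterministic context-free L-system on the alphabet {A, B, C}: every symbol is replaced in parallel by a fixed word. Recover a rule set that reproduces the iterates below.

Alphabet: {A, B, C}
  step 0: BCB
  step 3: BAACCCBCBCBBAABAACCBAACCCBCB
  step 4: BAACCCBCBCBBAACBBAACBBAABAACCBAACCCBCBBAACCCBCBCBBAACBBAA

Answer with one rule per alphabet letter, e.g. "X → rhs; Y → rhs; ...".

A->C, B->BAA, C->CB

  step 3 ⇒ step 4: BAACCCBCBCBBAABAACCBAACCCBCB ⇒ BAA·C·C·CB·CB·CB·BAA·CB·BAA·CB·BAA·BAA·C·C·BAA·C·C·CB·CB·BAA·C·C·CB·CB·CB·BAA·CB·BAA
    A ↦ C
    B ↦ BAA
    C ↦ CB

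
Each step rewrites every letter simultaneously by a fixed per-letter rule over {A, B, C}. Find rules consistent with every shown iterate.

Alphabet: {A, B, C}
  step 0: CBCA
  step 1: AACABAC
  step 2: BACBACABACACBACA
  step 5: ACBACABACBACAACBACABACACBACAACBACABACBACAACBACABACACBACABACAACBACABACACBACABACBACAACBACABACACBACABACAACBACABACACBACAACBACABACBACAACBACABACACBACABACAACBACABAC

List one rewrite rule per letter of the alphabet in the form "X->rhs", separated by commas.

  step 1 ⇒ step 2: AACABAC ⇒ BAC·BAC·A·BAC·AC·BAC·A
    A ↦ BAC
    B ↦ AC
    C ↦ A

A->BAC, B->AC, C->A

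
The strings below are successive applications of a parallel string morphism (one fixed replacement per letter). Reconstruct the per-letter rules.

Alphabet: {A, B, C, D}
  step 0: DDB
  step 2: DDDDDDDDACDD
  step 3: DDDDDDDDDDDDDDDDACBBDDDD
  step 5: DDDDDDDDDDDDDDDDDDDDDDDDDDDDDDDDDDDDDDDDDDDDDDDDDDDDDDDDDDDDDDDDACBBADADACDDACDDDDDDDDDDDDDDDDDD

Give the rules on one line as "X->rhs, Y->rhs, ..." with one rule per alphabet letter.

  step 2 ⇒ step 3: DDDDDDDDACDD ⇒ DD·DD·DD·DD·DD·DD·DD·DD·AC·BB·DD·DD
    A ↦ AC
    C ↦ BB
    D ↦ DD
    B ↦ AD  (constrained at step 0)

A->AC, B->AD, C->BB, D->DD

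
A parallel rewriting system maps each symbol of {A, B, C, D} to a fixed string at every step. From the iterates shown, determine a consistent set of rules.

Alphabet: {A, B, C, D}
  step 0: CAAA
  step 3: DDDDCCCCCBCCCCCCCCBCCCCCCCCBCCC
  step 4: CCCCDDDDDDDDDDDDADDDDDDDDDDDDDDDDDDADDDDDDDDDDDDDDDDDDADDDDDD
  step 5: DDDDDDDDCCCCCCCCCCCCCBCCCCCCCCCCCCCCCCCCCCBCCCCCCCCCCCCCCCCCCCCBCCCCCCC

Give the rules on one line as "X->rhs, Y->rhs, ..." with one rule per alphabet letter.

  step 4 ⇒ step 5: CCCCDDDDDDDDDDDDADDDDDDDDDDDDDDDDDDADDDDDDDDDDDDDDDDDDADDDDDD ⇒ DD·DD·DD·DD·C·C·C·C·C·C·C·C·C·C·C·C·CBC·C·C·C·C·C·C·C·C·C·C·C·C·C·C·C·C·C·C·CBC·C·C·C·C·C·C·C·C·C·C·C·C·C·C·C·C·C·C·CBC·C·C·C·C·C·C
    A ↦ CBC
    C ↦ DD
    D ↦ C
  step 3 ⇒ step 4: DDDDCCCCCBCCCCCCCCBCCCCCCCCBCCC ⇒ C·C·C·C·DD·DD·DD·DD·DD·DDA·DD·DD·DD·DD·DD·DD·DD·DD·DDA·DD·DD·DD·DD·DD·DD·DD·DD·DDA·DD·DD·DD
    B ↦ DDA

A->CBC, B->DDA, C->DD, D->C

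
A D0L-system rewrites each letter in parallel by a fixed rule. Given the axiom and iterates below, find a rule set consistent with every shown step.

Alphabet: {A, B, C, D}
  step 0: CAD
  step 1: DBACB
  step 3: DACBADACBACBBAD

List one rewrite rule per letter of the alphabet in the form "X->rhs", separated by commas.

A->BA, B->AC, C->D, D->CB

  step 0 ⇒ step 1: CAD ⇒ D·BA·CB
    A ↦ BA
    C ↦ D
    D ↦ CB
    B ↦ AC  (constrained at step 1)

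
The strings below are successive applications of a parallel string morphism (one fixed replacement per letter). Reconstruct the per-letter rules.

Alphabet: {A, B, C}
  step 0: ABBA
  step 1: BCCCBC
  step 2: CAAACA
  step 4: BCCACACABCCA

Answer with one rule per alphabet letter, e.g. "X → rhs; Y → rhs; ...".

A->BC, B->C, C->A

  step 1 ⇒ step 2: BCCCBC ⇒ C·A·A·A·C·A
    B ↦ C
    C ↦ A
  step 0 ⇒ step 1: ABBA ⇒ BC·C·C·BC
    A ↦ BC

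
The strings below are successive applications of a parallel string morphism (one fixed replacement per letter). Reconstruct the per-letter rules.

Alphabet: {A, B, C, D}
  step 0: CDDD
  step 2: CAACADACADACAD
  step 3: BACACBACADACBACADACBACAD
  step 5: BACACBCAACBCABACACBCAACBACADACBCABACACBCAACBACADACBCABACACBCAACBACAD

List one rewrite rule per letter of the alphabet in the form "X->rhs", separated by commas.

A->AC, B->CA, C->B, D->AD

  step 2 ⇒ step 3: CAACADACADACAD ⇒ B·AC·AC·B·AC·AD·AC·B·AC·AD·AC·B·AC·AD
    A ↦ AC
    C ↦ B
    D ↦ AD
    B ↦ CA  (constrained at step 3)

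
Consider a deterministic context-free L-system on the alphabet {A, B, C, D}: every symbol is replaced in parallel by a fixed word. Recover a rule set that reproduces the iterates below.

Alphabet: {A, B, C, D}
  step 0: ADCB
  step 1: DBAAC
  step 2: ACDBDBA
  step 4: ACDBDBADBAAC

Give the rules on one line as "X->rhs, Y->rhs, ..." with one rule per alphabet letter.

A->DB, B->C, C->A, D->A

  step 1 ⇒ step 2: DBAAC ⇒ A·C·DB·DB·A
    A ↦ DB
    B ↦ C
    C ↦ A
    D ↦ A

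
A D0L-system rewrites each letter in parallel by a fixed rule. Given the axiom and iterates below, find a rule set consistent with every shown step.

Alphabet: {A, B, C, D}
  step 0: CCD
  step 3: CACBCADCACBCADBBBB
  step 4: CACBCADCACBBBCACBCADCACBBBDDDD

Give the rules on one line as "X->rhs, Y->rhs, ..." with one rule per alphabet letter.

  step 3 ⇒ step 4: CACBCADCACBCADBBBB ⇒ CA·CB·CA·D·CA·CB·BB·CA·CB·CA·D·CA·CB·BB·D·D·D·D
    A ↦ CB
    B ↦ D
    C ↦ CA
    D ↦ BB

A->CB, B->D, C->CA, D->BB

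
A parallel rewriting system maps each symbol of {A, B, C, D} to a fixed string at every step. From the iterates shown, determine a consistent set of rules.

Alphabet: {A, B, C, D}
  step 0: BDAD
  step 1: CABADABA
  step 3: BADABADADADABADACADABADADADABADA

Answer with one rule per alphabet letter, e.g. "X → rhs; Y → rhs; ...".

A->DA, B->CA, C->DA, D->BA

  step 0 ⇒ step 1: BDAD ⇒ CA·BA·DA·BA
    A ↦ DA
    B ↦ CA
    D ↦ BA
    C ↦ DA  (constrained at step 1)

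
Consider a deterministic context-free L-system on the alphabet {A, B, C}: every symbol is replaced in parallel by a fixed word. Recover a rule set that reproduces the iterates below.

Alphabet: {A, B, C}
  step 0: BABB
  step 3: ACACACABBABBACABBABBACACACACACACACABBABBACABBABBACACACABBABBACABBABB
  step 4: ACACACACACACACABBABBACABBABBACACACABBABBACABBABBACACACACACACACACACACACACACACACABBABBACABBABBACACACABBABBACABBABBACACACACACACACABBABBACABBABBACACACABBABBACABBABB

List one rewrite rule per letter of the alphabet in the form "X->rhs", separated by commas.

A->AC, B->ABB, C->AC

  step 3 ⇒ step 4: ACACACABBABBACABBABBACACACACACACACABBABBACABBABBACACACABBABBACABBABB ⇒ AC·AC·AC·AC·AC·AC·AC·ABB·ABB·AC·ABB·ABB·AC·AC·AC·ABB·ABB·AC·ABB·ABB·AC·AC·AC·AC·AC·AC·AC·AC·AC·AC·AC·AC·AC·AC·AC·ABB·ABB·AC·ABB·ABB·AC·AC·AC·ABB·ABB·AC·ABB·ABB·AC·AC·AC·AC·AC·AC·AC·ABB·ABB·AC·ABB·ABB·AC·AC·AC·ABB·ABB·AC·ABB·ABB
    A ↦ AC
    B ↦ ABB
    C ↦ AC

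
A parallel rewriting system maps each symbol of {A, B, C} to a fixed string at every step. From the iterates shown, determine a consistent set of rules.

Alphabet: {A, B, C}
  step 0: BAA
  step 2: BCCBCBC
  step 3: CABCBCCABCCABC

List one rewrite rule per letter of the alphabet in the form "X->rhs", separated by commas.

A->C, B->CA, C->BC

  step 2 ⇒ step 3: BCCBCBC ⇒ CA·BC·BC·CA·BC·CA·BC
    B ↦ CA
    C ↦ BC
    A ↦ C  (constrained at step 0)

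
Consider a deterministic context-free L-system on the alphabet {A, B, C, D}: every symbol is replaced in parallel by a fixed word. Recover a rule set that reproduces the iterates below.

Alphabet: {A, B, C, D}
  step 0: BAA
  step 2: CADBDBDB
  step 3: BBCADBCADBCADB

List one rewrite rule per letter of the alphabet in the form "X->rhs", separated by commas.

A->B, B->DB, C->B, D->CA

  step 2 ⇒ step 3: CADBDBDB ⇒ B·B·CA·DB·CA·DB·CA·DB
    A ↦ B
    B ↦ DB
    C ↦ B
    D ↦ CA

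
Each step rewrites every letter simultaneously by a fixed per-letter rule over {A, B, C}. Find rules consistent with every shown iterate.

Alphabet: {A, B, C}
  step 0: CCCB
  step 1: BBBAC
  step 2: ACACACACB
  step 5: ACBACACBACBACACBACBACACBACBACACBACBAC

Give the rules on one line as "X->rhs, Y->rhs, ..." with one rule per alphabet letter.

  step 1 ⇒ step 2: BBBAC ⇒ AC·AC·AC·AC·B
    A ↦ AC
    B ↦ AC
    C ↦ B

A->AC, B->AC, C->B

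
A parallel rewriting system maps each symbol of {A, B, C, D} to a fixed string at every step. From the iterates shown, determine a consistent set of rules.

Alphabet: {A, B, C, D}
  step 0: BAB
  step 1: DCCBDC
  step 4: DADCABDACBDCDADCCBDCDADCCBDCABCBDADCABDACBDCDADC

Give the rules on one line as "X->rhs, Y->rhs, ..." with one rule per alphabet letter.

  step 0 ⇒ step 1: BAB ⇒ DC·CB·DC
    A ↦ CB
    B ↦ DC
    C ↦ DA  (constrained at step 1)
    D ↦ AB  (constrained at step 1)

A->CB, B->DC, C->DA, D->AB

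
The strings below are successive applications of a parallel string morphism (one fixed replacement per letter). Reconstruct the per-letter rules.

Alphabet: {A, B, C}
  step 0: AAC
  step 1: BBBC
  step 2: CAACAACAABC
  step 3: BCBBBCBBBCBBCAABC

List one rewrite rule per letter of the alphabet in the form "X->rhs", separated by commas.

A->B, B->CAA, C->BC

  step 2 ⇒ step 3: CAACAACAABC ⇒ BC·B·B·BC·B·B·BC·B·B·CAA·BC
    A ↦ B
    B ↦ CAA
    C ↦ BC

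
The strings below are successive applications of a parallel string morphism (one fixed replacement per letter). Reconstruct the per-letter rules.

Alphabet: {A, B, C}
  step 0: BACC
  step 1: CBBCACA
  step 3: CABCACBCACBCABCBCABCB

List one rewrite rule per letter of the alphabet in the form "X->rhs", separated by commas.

A->B, B->CB, C->CA

  step 0 ⇒ step 1: BACC ⇒ CB·B·CA·CA
    A ↦ B
    B ↦ CB
    C ↦ CA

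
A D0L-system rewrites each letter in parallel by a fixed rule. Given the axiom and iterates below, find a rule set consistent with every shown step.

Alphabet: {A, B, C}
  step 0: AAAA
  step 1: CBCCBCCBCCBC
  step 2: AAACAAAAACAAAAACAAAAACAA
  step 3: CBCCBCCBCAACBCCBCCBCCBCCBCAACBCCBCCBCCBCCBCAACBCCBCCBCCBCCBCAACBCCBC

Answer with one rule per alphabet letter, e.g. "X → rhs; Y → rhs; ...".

  step 2 ⇒ step 3: AAACAAAAACAAAAACAAAAACAA ⇒ CBC·CBC·CBC·AA·CBC·CBC·CBC·CBC·CBC·AA·CBC·CBC·CBC·CBC·CBC·AA·CBC·CBC·CBC·CBC·CBC·AA·CBC·CBC
    A ↦ CBC
    C ↦ AA
  step 1 ⇒ step 2: CBCCBCCBCCBC ⇒ AA·AC·AA·AA·AC·AA·AA·AC·AA·AA·AC·AA
    B ↦ AC

A->CBC, B->AC, C->AA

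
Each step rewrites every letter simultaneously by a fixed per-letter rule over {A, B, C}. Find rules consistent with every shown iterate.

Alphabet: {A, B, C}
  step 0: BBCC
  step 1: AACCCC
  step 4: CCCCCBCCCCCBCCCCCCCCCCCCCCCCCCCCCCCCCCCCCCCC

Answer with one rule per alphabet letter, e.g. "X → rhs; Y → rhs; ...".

A->CB, B->A, C->CC

  step 0 ⇒ step 1: BBCC ⇒ A·A·CC·CC
    B ↦ A
    C ↦ CC
    A ↦ CB  (constrained at step 1)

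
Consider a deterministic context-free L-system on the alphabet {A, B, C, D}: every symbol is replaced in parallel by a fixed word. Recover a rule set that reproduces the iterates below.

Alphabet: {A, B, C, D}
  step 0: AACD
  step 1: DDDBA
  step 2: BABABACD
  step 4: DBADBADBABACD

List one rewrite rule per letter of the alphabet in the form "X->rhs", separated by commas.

A->D, B->C, C->D, D->BA

  step 1 ⇒ step 2: DDDBA ⇒ BA·BA·BA·C·D
    A ↦ D
    B ↦ C
    D ↦ BA
  step 0 ⇒ step 1: AACD ⇒ D·D·D·BA
    C ↦ D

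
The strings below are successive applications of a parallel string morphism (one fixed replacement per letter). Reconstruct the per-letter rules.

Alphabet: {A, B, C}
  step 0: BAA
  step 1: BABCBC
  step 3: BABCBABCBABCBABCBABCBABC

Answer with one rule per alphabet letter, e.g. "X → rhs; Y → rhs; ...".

  step 0 ⇒ step 1: BAA ⇒ BA·BC·BC
    A ↦ BC
    B ↦ BA
    C ↦ BC  (constrained at step 1)

A->BC, B->BA, C->BC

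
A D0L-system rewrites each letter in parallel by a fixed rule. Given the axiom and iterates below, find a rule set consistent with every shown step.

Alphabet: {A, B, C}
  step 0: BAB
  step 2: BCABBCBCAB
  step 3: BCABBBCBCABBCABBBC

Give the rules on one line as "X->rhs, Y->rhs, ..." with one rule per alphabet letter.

A->B, B->BC, C->AB

  step 2 ⇒ step 3: BCABBCBCAB ⇒ BC·AB·B·BC·BC·AB·BC·AB·B·BC
    A ↦ B
    B ↦ BC
    C ↦ AB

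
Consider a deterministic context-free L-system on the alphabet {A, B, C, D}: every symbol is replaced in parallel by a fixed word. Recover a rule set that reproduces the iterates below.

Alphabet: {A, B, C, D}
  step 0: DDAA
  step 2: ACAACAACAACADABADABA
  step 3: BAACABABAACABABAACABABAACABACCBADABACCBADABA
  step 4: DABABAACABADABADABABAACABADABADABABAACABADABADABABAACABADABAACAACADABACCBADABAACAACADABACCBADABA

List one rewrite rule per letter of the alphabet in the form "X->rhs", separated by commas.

A->BA, B->DA, C->ACA, D->CC

  step 3 ⇒ step 4: BAACABABAACABABAACABABAACABACCBADABACCBADABA ⇒ DA·BA·BA·ACA·BA·DA·BA·DA·BA·BA·ACA·BA·DA·BA·DA·BA·BA·ACA·BA·DA·BA·DA·BA·BA·ACA·BA·DA·BA·ACA·ACA·DA·BA·CC·BA·DA·BA·ACA·ACA·DA·BA·CC·BA·DA·BA
    A ↦ BA
    B ↦ DA
    C ↦ ACA
    D ↦ CC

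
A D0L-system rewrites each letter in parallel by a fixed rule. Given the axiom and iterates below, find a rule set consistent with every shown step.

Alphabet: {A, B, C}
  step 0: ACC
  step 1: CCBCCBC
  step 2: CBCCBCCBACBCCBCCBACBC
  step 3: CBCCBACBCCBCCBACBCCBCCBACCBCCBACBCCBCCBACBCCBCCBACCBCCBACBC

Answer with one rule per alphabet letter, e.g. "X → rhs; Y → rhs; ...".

  step 2 ⇒ step 3: CBCCBCCBACBCCBCCBACBC ⇒ CBC·CBA·CBC·CBC·CBA·CBC·CBC·CBA·C·CBC·CBA·CBC·CBC·CBA·CBC·CBC·CBA·C·CBC·CBA·CBC
    A ↦ C
    B ↦ CBA
    C ↦ CBC

A->C, B->CBA, C->CBC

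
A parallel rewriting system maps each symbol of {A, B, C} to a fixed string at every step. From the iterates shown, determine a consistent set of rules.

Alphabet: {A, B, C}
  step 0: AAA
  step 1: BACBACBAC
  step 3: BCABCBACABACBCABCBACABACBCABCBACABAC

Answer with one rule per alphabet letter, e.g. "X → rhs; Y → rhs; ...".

  step 0 ⇒ step 1: AAA ⇒ BAC·BAC·BAC
    A ↦ BAC
    B ↦ BC  (constrained at step 1)
    C ↦ A  (constrained at step 1)

A->BAC, B->BC, C->A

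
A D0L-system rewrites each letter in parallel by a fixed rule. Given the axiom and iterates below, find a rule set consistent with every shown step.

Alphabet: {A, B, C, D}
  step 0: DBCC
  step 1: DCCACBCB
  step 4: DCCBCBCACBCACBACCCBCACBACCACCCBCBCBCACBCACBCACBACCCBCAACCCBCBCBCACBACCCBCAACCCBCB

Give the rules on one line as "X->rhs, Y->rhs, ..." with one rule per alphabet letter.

  step 0 ⇒ step 1: DBCC ⇒ DC·CA·CB·CB
    B ↦ CA
    C ↦ CB
    D ↦ DC
    A ↦ ACC  (constrained at step 1)

A->ACC, B->CA, C->CB, D->DC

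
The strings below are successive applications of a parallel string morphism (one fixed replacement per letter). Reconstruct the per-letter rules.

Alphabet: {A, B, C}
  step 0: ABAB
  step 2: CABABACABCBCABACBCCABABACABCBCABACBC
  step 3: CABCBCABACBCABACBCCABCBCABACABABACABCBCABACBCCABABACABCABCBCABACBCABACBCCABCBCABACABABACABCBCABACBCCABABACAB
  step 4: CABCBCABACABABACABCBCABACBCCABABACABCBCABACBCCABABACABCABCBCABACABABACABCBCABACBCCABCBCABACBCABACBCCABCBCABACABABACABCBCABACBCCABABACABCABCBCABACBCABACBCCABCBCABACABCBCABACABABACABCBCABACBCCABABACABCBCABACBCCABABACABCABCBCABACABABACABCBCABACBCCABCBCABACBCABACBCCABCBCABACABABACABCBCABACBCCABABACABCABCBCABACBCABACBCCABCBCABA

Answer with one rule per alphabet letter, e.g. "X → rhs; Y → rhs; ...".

A->CBC, B->ABA, C->CAB

  step 3 ⇒ step 4: CABCBCABACBCABACBCCABCBCABACABABACABCBCABACBCCABABACABCABCBCABACBCABACBCCABCBCABACABABACABCBCABACBCCABABACAB ⇒ CAB·CBC·ABA·CAB·ABA·CAB·CBC·ABA·CBC·CAB·ABA·CAB·CBC·ABA·CBC·CAB·ABA·CAB·CAB·CBC·ABA·CAB·ABA·CAB·CBC·ABA·CBC·CAB·CBC·ABA·CBC·ABA·CBC·CAB·CBC·ABA·CAB·ABA·CAB·CBC·ABA·CBC·CAB·ABA·CAB·CAB·CBC·ABA·CBC·ABA·CBC·CAB·CBC·ABA·CAB·CBC·ABA·CAB·ABA·CAB·CBC·ABA·CBC·CAB·ABA·CAB·CBC·ABA·CBC·CAB·ABA·CAB·CAB·CBC·ABA·CAB·ABA·CAB·CBC·ABA·CBC·CAB·CBC·ABA·CBC·ABA·CBC·CAB·CBC·ABA·CAB·ABA·CAB·CBC·ABA·CBC·CAB·ABA·CAB·CAB·CBC·ABA·CBC·ABA·CBC·CAB·CBC·ABA
    A ↦ CBC
    B ↦ ABA
    C ↦ CAB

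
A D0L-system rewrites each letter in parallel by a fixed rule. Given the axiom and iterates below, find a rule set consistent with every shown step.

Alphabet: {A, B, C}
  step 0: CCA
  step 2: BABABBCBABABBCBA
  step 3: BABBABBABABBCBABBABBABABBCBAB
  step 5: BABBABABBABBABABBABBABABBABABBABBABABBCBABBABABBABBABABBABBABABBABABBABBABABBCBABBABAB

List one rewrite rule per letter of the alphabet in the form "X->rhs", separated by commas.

  step 2 ⇒ step 3: BABABBCBABABBCBA ⇒ BA·B·BA·B·BA·BA·BBC·BA·B·BA·B·BA·BA·BBC·BA·B
    A ↦ B
    B ↦ BA
    C ↦ BBC

A->B, B->BA, C->BBC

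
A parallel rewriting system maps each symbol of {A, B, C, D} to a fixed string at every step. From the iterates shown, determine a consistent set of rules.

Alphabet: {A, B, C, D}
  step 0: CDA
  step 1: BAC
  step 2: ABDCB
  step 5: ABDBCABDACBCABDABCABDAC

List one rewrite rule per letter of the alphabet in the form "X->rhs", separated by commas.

A->C, B->ABD, C->B, D->A

  step 1 ⇒ step 2: BAC ⇒ ABD·C·B
    A ↦ C
    B ↦ ABD
    C ↦ B
  step 0 ⇒ step 1: CDA ⇒ B·A·C
    D ↦ A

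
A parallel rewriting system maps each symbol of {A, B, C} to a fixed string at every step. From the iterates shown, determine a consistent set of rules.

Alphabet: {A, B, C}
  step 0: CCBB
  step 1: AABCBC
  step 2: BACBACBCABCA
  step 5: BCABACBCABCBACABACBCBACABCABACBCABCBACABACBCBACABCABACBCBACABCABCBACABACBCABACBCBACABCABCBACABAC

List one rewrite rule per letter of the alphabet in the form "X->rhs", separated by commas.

A->BAC, B->BC, C->A

  step 1 ⇒ step 2: AABCBC ⇒ BAC·BAC·BC·A·BC·A
    A ↦ BAC
    B ↦ BC
    C ↦ A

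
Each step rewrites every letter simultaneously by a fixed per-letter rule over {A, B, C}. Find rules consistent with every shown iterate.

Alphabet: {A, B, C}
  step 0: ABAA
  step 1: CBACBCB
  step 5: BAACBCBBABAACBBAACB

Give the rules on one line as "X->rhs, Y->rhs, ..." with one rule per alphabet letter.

A->CB, B->A, C->B

  step 0 ⇒ step 1: ABAA ⇒ CB·A·CB·CB
    A ↦ CB
    B ↦ A
    C ↦ B  (constrained at step 1)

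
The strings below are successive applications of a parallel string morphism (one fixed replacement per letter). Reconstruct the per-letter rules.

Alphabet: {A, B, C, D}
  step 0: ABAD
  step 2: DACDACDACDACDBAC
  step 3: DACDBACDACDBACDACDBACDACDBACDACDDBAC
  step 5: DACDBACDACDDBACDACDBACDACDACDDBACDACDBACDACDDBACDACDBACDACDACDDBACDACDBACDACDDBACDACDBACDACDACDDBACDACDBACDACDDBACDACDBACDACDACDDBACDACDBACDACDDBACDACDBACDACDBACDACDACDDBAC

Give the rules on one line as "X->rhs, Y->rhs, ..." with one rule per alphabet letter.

  step 2 ⇒ step 3: DACDACDACDACDBAC ⇒ DAC·D·BAC·DAC·D·BAC·DAC·D·BAC·DAC·D·BAC·DAC·D·D·BAC
    A ↦ D
    B ↦ D
    C ↦ BAC
    D ↦ DAC

A->D, B->D, C->BAC, D->DAC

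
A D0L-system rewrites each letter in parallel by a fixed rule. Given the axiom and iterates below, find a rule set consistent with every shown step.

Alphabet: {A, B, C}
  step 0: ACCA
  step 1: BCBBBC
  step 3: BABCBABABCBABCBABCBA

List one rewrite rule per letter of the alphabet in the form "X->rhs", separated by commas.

  step 0 ⇒ step 1: ACCA ⇒ BC·B·B·BC
    A ↦ BC
    C ↦ B
    B ↦ BA  (constrained at step 1)

A->BC, B->BA, C->B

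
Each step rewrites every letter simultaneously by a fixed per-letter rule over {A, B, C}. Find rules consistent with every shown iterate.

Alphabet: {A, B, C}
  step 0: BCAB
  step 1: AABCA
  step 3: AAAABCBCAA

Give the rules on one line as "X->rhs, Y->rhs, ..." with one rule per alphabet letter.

A->BC, B->A, C->A

  step 0 ⇒ step 1: BCAB ⇒ A·A·BC·A
    A ↦ BC
    B ↦ A
    C ↦ A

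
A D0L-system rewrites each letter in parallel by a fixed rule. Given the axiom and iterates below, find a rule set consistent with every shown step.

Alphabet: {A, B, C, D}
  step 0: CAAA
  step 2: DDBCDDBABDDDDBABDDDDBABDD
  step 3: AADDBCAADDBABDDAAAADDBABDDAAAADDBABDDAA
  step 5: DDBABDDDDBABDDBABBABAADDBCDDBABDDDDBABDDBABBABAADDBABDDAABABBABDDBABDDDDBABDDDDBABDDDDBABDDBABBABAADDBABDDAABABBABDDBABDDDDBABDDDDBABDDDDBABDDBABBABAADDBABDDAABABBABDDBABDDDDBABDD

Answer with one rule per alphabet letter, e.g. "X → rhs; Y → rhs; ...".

  step 2 ⇒ step 3: DDBCDDBABDDDDBABDDDDBABDD ⇒ A·A·DD·BC·A·A·DD·BAB·DD·A·A·A·A·DD·BAB·DD·A·A·A·A·DD·BAB·DD·A·A
    A ↦ BAB
    B ↦ DD
    C ↦ BC
    D ↦ A

A->BAB, B->DD, C->BC, D->A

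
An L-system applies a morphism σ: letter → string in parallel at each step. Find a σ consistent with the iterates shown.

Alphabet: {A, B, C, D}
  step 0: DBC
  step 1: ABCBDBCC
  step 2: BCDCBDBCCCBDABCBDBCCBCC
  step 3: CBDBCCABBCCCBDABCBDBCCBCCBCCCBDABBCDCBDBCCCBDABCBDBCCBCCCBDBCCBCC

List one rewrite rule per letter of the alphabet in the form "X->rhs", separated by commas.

  step 2 ⇒ step 3: BCDCBDBCCCBDABCBDBCCBCC ⇒ CBD·BCC·AB·BCC·CBD·AB·CBD·BCC·BCC·BCC·CBD·AB·BCD·CBD·BCC·CBD·AB·CBD·BCC·BCC·CBD·BCC·BCC
    A ↦ BCD
    B ↦ CBD
    C ↦ BCC
    D ↦ AB

A->BCD, B->CBD, C->BCC, D->AB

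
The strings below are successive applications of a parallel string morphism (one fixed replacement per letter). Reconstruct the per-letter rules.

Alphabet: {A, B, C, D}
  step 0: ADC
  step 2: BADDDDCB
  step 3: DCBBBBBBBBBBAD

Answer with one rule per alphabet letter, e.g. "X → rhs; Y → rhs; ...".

A->CB, B->D, C->BA, D->BB

  step 2 ⇒ step 3: BADDDDCB ⇒ D·CB·BB·BB·BB·BB·BA·D
    A ↦ CB
    B ↦ D
    C ↦ BA
    D ↦ BB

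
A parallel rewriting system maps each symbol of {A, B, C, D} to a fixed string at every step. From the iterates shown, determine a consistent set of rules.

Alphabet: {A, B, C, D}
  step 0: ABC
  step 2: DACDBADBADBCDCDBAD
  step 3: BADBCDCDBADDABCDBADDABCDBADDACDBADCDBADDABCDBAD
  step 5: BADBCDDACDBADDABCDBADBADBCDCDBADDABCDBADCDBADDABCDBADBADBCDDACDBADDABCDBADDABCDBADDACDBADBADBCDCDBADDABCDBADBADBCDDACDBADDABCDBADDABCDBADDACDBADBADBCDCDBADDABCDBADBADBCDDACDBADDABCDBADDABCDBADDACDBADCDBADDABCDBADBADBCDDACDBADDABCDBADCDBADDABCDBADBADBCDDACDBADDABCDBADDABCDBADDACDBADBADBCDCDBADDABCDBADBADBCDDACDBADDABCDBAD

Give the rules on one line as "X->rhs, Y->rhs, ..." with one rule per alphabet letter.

  step 2 ⇒ step 3: DACDBADBADBCDCDBAD ⇒ BAD·BCD·CD·BAD·DA·BCD·BAD·DA·BCD·BAD·DA·CD·BAD·CD·BAD·DA·BCD·BAD
    A ↦ BCD
    B ↦ DA
    C ↦ CD
    D ↦ BAD

A->BCD, B->DA, C->CD, D->BAD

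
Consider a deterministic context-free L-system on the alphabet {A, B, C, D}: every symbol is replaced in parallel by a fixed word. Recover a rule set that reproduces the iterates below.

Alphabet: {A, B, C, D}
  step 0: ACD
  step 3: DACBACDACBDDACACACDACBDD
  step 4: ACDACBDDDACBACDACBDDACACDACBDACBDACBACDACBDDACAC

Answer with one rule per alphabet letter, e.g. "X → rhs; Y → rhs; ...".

A->DA, B->DD, C->CB, D->AC

  step 3 ⇒ step 4: DACBACDACBDDACACACDACBDD ⇒ AC·DA·CB·DD·DA·CB·AC·DA·CB·DD·AC·AC·DA·CB·DA·CB·DA·CB·AC·DA·CB·DD·AC·AC
    A ↦ DA
    B ↦ DD
    C ↦ CB
    D ↦ AC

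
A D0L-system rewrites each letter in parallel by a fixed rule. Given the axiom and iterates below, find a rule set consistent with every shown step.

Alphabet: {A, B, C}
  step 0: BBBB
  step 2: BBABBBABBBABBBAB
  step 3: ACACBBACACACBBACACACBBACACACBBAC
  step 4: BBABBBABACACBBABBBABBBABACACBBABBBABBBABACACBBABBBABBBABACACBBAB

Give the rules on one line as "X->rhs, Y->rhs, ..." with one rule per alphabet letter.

  step 3 ⇒ step 4: ACACBBACACACBBACACACBBACACACBBAC ⇒ BB·AB·BB·AB·AC·AC·BB·AB·BB·AB·BB·AB·AC·AC·BB·AB·BB·AB·BB·AB·AC·AC·BB·AB·BB·AB·BB·AB·AC·AC·BB·AB
    A ↦ BB
    B ↦ AC
    C ↦ AB

A->BB, B->AC, C->AB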